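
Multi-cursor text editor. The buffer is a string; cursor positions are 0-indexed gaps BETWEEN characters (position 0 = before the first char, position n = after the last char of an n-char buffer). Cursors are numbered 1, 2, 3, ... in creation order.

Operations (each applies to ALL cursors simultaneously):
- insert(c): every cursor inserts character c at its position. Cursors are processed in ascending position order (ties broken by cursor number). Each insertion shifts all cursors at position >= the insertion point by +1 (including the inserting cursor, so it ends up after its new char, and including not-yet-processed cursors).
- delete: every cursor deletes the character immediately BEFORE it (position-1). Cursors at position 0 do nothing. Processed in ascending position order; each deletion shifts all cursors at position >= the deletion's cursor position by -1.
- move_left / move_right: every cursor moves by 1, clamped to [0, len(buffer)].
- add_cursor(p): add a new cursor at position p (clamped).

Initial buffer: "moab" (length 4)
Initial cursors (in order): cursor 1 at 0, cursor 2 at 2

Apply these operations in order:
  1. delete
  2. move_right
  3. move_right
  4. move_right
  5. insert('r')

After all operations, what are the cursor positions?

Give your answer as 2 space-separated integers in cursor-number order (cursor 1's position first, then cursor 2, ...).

After op 1 (delete): buffer="mab" (len 3), cursors c1@0 c2@1, authorship ...
After op 2 (move_right): buffer="mab" (len 3), cursors c1@1 c2@2, authorship ...
After op 3 (move_right): buffer="mab" (len 3), cursors c1@2 c2@3, authorship ...
After op 4 (move_right): buffer="mab" (len 3), cursors c1@3 c2@3, authorship ...
After op 5 (insert('r')): buffer="mabrr" (len 5), cursors c1@5 c2@5, authorship ...12

Answer: 5 5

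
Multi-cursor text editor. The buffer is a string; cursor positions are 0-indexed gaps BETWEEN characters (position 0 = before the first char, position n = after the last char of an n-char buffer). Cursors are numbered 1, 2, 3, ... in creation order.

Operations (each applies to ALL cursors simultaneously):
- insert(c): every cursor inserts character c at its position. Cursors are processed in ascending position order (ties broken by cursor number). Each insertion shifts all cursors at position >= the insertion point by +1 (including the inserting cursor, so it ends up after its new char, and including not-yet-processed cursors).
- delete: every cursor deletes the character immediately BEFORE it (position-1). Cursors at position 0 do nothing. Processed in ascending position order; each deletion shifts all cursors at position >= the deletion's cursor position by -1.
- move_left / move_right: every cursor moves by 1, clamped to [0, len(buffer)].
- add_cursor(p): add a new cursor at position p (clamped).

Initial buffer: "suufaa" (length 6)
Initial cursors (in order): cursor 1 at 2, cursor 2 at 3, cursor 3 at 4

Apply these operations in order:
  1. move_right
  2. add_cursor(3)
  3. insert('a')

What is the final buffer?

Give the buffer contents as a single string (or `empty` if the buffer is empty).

After op 1 (move_right): buffer="suufaa" (len 6), cursors c1@3 c2@4 c3@5, authorship ......
After op 2 (add_cursor(3)): buffer="suufaa" (len 6), cursors c1@3 c4@3 c2@4 c3@5, authorship ......
After op 3 (insert('a')): buffer="suuaafaaaa" (len 10), cursors c1@5 c4@5 c2@7 c3@9, authorship ...14.2.3.

Answer: suuaafaaaa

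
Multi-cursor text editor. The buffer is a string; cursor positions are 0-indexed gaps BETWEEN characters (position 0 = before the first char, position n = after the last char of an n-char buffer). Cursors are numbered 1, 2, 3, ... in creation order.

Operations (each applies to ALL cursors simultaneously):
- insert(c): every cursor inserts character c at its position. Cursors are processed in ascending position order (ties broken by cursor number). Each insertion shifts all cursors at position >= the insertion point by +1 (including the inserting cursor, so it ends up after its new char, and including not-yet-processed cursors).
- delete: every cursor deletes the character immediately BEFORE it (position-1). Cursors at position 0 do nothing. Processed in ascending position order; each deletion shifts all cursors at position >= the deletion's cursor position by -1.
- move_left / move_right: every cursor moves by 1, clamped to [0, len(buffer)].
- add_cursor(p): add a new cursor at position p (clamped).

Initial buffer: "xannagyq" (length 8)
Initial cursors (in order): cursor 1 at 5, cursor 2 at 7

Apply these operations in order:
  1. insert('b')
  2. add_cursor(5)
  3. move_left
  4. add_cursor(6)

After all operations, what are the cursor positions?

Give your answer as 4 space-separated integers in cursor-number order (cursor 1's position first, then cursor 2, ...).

After op 1 (insert('b')): buffer="xannabgybq" (len 10), cursors c1@6 c2@9, authorship .....1..2.
After op 2 (add_cursor(5)): buffer="xannabgybq" (len 10), cursors c3@5 c1@6 c2@9, authorship .....1..2.
After op 3 (move_left): buffer="xannabgybq" (len 10), cursors c3@4 c1@5 c2@8, authorship .....1..2.
After op 4 (add_cursor(6)): buffer="xannabgybq" (len 10), cursors c3@4 c1@5 c4@6 c2@8, authorship .....1..2.

Answer: 5 8 4 6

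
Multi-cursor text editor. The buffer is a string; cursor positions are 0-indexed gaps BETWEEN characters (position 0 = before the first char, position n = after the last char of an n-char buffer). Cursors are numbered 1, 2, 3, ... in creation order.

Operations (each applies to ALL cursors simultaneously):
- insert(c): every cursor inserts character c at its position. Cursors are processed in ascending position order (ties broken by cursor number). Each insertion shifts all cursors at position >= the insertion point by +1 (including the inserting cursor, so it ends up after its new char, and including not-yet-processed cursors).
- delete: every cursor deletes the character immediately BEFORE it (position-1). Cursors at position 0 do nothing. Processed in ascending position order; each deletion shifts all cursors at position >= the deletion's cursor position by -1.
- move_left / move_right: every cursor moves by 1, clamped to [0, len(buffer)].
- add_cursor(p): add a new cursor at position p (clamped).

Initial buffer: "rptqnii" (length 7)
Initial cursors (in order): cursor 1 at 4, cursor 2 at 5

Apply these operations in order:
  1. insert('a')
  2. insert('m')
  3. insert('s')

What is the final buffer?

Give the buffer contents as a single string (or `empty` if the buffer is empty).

After op 1 (insert('a')): buffer="rptqanaii" (len 9), cursors c1@5 c2@7, authorship ....1.2..
After op 2 (insert('m')): buffer="rptqamnamii" (len 11), cursors c1@6 c2@9, authorship ....11.22..
After op 3 (insert('s')): buffer="rptqamsnamsii" (len 13), cursors c1@7 c2@11, authorship ....111.222..

Answer: rptqamsnamsii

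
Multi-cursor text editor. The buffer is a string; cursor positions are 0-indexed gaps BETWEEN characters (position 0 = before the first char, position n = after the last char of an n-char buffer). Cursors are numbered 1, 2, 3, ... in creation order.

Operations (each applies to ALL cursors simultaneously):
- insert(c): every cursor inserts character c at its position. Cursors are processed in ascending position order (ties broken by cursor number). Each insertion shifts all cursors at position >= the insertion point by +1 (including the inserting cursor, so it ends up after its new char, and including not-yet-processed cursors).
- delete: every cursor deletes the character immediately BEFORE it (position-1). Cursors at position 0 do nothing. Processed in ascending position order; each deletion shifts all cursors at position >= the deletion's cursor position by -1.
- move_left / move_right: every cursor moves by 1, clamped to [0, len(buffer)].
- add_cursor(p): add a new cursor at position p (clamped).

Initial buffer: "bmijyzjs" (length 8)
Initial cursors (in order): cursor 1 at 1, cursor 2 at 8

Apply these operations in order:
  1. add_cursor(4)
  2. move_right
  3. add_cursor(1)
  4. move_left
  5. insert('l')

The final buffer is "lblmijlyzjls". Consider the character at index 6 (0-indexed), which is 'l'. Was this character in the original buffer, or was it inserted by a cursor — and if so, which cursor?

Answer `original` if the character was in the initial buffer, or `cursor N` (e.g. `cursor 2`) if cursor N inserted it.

After op 1 (add_cursor(4)): buffer="bmijyzjs" (len 8), cursors c1@1 c3@4 c2@8, authorship ........
After op 2 (move_right): buffer="bmijyzjs" (len 8), cursors c1@2 c3@5 c2@8, authorship ........
After op 3 (add_cursor(1)): buffer="bmijyzjs" (len 8), cursors c4@1 c1@2 c3@5 c2@8, authorship ........
After op 4 (move_left): buffer="bmijyzjs" (len 8), cursors c4@0 c1@1 c3@4 c2@7, authorship ........
After op 5 (insert('l')): buffer="lblmijlyzjls" (len 12), cursors c4@1 c1@3 c3@7 c2@11, authorship 4.1...3...2.
Authorship (.=original, N=cursor N): 4 . 1 . . . 3 . . . 2 .
Index 6: author = 3

Answer: cursor 3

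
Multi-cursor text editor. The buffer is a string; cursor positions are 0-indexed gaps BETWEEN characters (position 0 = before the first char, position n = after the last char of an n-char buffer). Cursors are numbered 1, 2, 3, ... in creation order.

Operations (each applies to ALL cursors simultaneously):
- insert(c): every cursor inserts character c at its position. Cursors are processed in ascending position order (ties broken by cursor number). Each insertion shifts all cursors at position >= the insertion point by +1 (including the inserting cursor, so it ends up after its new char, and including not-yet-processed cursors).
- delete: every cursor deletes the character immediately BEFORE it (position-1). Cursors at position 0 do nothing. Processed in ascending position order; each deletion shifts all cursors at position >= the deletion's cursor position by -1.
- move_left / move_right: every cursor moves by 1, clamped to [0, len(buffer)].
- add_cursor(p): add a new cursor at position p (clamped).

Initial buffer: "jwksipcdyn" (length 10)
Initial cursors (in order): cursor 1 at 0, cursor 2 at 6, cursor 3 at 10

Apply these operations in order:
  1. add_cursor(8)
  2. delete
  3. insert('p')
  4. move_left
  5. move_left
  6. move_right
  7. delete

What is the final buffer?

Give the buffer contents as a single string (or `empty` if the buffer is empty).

Answer: jwksppp

Derivation:
After op 1 (add_cursor(8)): buffer="jwksipcdyn" (len 10), cursors c1@0 c2@6 c4@8 c3@10, authorship ..........
After op 2 (delete): buffer="jwksicy" (len 7), cursors c1@0 c2@5 c4@6 c3@7, authorship .......
After op 3 (insert('p')): buffer="pjwksipcpyp" (len 11), cursors c1@1 c2@7 c4@9 c3@11, authorship 1.....2.4.3
After op 4 (move_left): buffer="pjwksipcpyp" (len 11), cursors c1@0 c2@6 c4@8 c3@10, authorship 1.....2.4.3
After op 5 (move_left): buffer="pjwksipcpyp" (len 11), cursors c1@0 c2@5 c4@7 c3@9, authorship 1.....2.4.3
After op 6 (move_right): buffer="pjwksipcpyp" (len 11), cursors c1@1 c2@6 c4@8 c3@10, authorship 1.....2.4.3
After op 7 (delete): buffer="jwksppp" (len 7), cursors c1@0 c2@4 c4@5 c3@6, authorship ....243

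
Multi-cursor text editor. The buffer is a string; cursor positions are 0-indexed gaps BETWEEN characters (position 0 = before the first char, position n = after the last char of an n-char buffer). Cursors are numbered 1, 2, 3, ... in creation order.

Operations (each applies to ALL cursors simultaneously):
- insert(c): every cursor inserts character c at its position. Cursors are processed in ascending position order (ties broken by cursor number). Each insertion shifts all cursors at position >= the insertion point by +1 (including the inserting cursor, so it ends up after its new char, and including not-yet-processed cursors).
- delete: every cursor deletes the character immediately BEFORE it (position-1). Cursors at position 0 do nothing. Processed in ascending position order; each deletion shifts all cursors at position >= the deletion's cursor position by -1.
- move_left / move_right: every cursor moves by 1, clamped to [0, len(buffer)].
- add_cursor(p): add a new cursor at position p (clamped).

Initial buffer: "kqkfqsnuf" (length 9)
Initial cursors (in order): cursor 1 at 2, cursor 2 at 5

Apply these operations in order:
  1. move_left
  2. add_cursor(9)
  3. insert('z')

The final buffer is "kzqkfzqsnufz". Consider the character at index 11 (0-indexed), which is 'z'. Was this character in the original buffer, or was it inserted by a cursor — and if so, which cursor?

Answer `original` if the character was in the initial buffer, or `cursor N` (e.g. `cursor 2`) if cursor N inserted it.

Answer: cursor 3

Derivation:
After op 1 (move_left): buffer="kqkfqsnuf" (len 9), cursors c1@1 c2@4, authorship .........
After op 2 (add_cursor(9)): buffer="kqkfqsnuf" (len 9), cursors c1@1 c2@4 c3@9, authorship .........
After op 3 (insert('z')): buffer="kzqkfzqsnufz" (len 12), cursors c1@2 c2@6 c3@12, authorship .1...2.....3
Authorship (.=original, N=cursor N): . 1 . . . 2 . . . . . 3
Index 11: author = 3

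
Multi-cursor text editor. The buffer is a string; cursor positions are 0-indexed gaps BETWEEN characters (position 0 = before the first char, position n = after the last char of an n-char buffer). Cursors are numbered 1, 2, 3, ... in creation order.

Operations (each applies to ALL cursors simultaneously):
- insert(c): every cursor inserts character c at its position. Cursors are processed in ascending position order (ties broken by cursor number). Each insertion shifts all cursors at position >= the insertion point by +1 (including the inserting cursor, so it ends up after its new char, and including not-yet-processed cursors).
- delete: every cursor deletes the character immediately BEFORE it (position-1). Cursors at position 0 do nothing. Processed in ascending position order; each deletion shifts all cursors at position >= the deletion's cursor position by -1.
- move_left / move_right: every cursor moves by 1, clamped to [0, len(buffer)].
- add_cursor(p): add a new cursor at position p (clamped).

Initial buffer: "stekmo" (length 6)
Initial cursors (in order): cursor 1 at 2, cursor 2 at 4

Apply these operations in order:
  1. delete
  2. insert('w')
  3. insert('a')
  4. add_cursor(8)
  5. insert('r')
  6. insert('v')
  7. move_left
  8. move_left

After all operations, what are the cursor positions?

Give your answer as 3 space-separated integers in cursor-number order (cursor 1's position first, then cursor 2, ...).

Answer: 3 8 12

Derivation:
After op 1 (delete): buffer="semo" (len 4), cursors c1@1 c2@2, authorship ....
After op 2 (insert('w')): buffer="swewmo" (len 6), cursors c1@2 c2@4, authorship .1.2..
After op 3 (insert('a')): buffer="swaewamo" (len 8), cursors c1@3 c2@6, authorship .11.22..
After op 4 (add_cursor(8)): buffer="swaewamo" (len 8), cursors c1@3 c2@6 c3@8, authorship .11.22..
After op 5 (insert('r')): buffer="swarewarmor" (len 11), cursors c1@4 c2@8 c3@11, authorship .111.222..3
After op 6 (insert('v')): buffer="swarvewarvmorv" (len 14), cursors c1@5 c2@10 c3@14, authorship .1111.2222..33
After op 7 (move_left): buffer="swarvewarvmorv" (len 14), cursors c1@4 c2@9 c3@13, authorship .1111.2222..33
After op 8 (move_left): buffer="swarvewarvmorv" (len 14), cursors c1@3 c2@8 c3@12, authorship .1111.2222..33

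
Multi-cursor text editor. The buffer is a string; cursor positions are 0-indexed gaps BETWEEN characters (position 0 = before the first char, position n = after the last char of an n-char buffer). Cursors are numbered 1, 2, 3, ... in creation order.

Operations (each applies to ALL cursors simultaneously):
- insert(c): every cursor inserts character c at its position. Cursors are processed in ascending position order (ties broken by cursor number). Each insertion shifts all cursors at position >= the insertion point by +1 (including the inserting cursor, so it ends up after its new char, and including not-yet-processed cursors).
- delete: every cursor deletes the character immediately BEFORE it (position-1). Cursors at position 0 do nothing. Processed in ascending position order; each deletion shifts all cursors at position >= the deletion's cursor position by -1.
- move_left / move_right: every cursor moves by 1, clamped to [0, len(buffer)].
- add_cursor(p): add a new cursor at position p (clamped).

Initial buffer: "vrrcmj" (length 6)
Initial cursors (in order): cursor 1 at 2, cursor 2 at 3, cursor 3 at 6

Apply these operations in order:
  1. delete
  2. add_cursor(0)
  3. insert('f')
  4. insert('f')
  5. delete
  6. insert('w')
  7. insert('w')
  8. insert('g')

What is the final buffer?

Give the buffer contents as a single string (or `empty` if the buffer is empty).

Answer: fwwgvffwwwwggcmfwwg

Derivation:
After op 1 (delete): buffer="vcm" (len 3), cursors c1@1 c2@1 c3@3, authorship ...
After op 2 (add_cursor(0)): buffer="vcm" (len 3), cursors c4@0 c1@1 c2@1 c3@3, authorship ...
After op 3 (insert('f')): buffer="fvffcmf" (len 7), cursors c4@1 c1@4 c2@4 c3@7, authorship 4.12..3
After op 4 (insert('f')): buffer="ffvffffcmff" (len 11), cursors c4@2 c1@7 c2@7 c3@11, authorship 44.1212..33
After op 5 (delete): buffer="fvffcmf" (len 7), cursors c4@1 c1@4 c2@4 c3@7, authorship 4.12..3
After op 6 (insert('w')): buffer="fwvffwwcmfw" (len 11), cursors c4@2 c1@7 c2@7 c3@11, authorship 44.1212..33
After op 7 (insert('w')): buffer="fwwvffwwwwcmfww" (len 15), cursors c4@3 c1@10 c2@10 c3@15, authorship 444.121212..333
After op 8 (insert('g')): buffer="fwwgvffwwwwggcmfwwg" (len 19), cursors c4@4 c1@13 c2@13 c3@19, authorship 4444.12121212..3333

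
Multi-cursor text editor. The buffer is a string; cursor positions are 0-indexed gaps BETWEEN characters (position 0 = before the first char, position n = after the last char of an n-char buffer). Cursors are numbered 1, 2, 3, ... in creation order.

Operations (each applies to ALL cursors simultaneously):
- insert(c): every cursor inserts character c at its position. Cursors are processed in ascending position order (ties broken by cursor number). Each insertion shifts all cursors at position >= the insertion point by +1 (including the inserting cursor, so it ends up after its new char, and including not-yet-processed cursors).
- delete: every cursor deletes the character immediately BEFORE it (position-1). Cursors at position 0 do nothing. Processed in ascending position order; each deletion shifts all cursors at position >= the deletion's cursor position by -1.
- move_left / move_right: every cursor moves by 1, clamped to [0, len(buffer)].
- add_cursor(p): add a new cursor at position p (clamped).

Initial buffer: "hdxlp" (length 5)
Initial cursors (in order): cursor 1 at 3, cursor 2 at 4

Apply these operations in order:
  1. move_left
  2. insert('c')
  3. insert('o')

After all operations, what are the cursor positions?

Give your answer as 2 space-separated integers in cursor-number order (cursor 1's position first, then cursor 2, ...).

Answer: 4 7

Derivation:
After op 1 (move_left): buffer="hdxlp" (len 5), cursors c1@2 c2@3, authorship .....
After op 2 (insert('c')): buffer="hdcxclp" (len 7), cursors c1@3 c2@5, authorship ..1.2..
After op 3 (insert('o')): buffer="hdcoxcolp" (len 9), cursors c1@4 c2@7, authorship ..11.22..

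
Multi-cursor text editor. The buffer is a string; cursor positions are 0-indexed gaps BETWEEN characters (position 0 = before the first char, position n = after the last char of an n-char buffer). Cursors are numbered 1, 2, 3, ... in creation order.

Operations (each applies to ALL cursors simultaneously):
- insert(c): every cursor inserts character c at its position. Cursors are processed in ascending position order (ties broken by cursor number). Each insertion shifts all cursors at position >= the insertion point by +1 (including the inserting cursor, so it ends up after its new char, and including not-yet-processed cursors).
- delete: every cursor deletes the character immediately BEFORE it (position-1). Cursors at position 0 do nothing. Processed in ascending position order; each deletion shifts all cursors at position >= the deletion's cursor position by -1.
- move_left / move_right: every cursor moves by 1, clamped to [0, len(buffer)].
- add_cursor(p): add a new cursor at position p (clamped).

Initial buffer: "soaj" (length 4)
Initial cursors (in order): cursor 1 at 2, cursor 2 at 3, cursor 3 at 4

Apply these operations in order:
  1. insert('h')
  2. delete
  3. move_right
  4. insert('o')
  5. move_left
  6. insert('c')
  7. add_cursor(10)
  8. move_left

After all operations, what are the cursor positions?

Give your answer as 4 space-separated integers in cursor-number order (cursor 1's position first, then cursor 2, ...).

After op 1 (insert('h')): buffer="sohahjh" (len 7), cursors c1@3 c2@5 c3@7, authorship ..1.2.3
After op 2 (delete): buffer="soaj" (len 4), cursors c1@2 c2@3 c3@4, authorship ....
After op 3 (move_right): buffer="soaj" (len 4), cursors c1@3 c2@4 c3@4, authorship ....
After op 4 (insert('o')): buffer="soaojoo" (len 7), cursors c1@4 c2@7 c3@7, authorship ...1.23
After op 5 (move_left): buffer="soaojoo" (len 7), cursors c1@3 c2@6 c3@6, authorship ...1.23
After op 6 (insert('c')): buffer="soacojocco" (len 10), cursors c1@4 c2@9 c3@9, authorship ...11.2233
After op 7 (add_cursor(10)): buffer="soacojocco" (len 10), cursors c1@4 c2@9 c3@9 c4@10, authorship ...11.2233
After op 8 (move_left): buffer="soacojocco" (len 10), cursors c1@3 c2@8 c3@8 c4@9, authorship ...11.2233

Answer: 3 8 8 9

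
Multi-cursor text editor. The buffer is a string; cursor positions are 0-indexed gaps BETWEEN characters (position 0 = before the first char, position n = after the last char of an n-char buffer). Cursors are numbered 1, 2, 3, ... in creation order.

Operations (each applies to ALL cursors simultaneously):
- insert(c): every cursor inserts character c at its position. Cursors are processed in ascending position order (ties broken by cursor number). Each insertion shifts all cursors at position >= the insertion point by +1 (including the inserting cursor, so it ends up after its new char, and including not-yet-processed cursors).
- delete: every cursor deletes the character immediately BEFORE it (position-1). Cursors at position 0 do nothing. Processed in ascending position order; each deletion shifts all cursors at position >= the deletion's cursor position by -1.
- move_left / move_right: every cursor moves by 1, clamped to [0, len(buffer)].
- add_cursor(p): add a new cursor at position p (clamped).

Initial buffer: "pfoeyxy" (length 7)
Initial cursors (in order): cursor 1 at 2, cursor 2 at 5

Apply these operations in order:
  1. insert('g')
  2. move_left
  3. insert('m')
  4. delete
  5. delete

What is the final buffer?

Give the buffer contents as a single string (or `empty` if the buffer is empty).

After op 1 (insert('g')): buffer="pfgoeygxy" (len 9), cursors c1@3 c2@7, authorship ..1...2..
After op 2 (move_left): buffer="pfgoeygxy" (len 9), cursors c1@2 c2@6, authorship ..1...2..
After op 3 (insert('m')): buffer="pfmgoeymgxy" (len 11), cursors c1@3 c2@8, authorship ..11...22..
After op 4 (delete): buffer="pfgoeygxy" (len 9), cursors c1@2 c2@6, authorship ..1...2..
After op 5 (delete): buffer="pgoegxy" (len 7), cursors c1@1 c2@4, authorship .1..2..

Answer: pgoegxy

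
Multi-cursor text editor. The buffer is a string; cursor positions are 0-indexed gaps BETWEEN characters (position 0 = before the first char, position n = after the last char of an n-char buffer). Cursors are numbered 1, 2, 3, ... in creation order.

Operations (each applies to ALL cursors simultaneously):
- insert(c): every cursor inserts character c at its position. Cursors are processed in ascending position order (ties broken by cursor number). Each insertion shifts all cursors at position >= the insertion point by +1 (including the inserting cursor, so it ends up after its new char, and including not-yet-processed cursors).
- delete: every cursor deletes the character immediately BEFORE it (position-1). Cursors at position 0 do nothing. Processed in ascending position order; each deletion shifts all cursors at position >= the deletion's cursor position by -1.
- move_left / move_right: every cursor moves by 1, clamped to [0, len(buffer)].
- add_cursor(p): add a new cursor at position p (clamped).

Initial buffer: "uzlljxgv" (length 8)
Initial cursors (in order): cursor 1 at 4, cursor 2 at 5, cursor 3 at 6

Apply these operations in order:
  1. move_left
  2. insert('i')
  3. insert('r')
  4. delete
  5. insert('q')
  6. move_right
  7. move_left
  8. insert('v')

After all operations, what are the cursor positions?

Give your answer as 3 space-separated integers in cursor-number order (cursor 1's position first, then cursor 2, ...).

Answer: 6 10 14

Derivation:
After op 1 (move_left): buffer="uzlljxgv" (len 8), cursors c1@3 c2@4 c3@5, authorship ........
After op 2 (insert('i')): buffer="uzlilijixgv" (len 11), cursors c1@4 c2@6 c3@8, authorship ...1.2.3...
After op 3 (insert('r')): buffer="uzlirlirjirxgv" (len 14), cursors c1@5 c2@8 c3@11, authorship ...11.22.33...
After op 4 (delete): buffer="uzlilijixgv" (len 11), cursors c1@4 c2@6 c3@8, authorship ...1.2.3...
After op 5 (insert('q')): buffer="uzliqliqjiqxgv" (len 14), cursors c1@5 c2@8 c3@11, authorship ...11.22.33...
After op 6 (move_right): buffer="uzliqliqjiqxgv" (len 14), cursors c1@6 c2@9 c3@12, authorship ...11.22.33...
After op 7 (move_left): buffer="uzliqliqjiqxgv" (len 14), cursors c1@5 c2@8 c3@11, authorship ...11.22.33...
After op 8 (insert('v')): buffer="uzliqvliqvjiqvxgv" (len 17), cursors c1@6 c2@10 c3@14, authorship ...111.222.333...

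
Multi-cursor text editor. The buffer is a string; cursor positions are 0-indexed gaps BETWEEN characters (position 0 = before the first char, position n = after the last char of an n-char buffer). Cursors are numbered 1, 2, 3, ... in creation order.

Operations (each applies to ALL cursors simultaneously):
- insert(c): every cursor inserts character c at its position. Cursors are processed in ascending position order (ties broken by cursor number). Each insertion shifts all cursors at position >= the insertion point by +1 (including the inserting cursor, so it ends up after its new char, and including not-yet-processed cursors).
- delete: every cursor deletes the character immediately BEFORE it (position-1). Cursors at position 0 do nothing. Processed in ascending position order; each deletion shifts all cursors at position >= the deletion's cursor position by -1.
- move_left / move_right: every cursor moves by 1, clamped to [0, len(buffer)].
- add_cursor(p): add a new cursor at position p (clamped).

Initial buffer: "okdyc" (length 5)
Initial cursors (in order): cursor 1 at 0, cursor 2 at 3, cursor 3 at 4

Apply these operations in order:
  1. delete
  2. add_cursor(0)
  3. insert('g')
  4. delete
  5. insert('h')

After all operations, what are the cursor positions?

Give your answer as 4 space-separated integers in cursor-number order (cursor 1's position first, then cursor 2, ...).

Answer: 2 6 6 2

Derivation:
After op 1 (delete): buffer="okc" (len 3), cursors c1@0 c2@2 c3@2, authorship ...
After op 2 (add_cursor(0)): buffer="okc" (len 3), cursors c1@0 c4@0 c2@2 c3@2, authorship ...
After op 3 (insert('g')): buffer="ggokggc" (len 7), cursors c1@2 c4@2 c2@6 c3@6, authorship 14..23.
After op 4 (delete): buffer="okc" (len 3), cursors c1@0 c4@0 c2@2 c3@2, authorship ...
After op 5 (insert('h')): buffer="hhokhhc" (len 7), cursors c1@2 c4@2 c2@6 c3@6, authorship 14..23.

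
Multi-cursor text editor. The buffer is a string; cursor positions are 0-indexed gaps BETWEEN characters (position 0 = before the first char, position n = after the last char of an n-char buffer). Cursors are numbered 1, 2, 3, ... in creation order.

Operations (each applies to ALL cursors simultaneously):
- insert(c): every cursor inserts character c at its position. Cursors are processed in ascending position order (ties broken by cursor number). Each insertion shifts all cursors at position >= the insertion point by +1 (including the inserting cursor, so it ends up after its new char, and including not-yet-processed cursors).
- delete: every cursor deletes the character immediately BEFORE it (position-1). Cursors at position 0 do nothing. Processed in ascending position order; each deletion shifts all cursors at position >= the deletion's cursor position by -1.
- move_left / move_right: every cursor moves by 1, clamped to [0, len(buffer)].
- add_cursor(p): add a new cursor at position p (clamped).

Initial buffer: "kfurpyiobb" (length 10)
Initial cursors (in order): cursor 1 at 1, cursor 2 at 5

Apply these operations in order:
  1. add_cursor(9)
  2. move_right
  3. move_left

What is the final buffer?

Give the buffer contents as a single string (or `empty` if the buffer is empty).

Answer: kfurpyiobb

Derivation:
After op 1 (add_cursor(9)): buffer="kfurpyiobb" (len 10), cursors c1@1 c2@5 c3@9, authorship ..........
After op 2 (move_right): buffer="kfurpyiobb" (len 10), cursors c1@2 c2@6 c3@10, authorship ..........
After op 3 (move_left): buffer="kfurpyiobb" (len 10), cursors c1@1 c2@5 c3@9, authorship ..........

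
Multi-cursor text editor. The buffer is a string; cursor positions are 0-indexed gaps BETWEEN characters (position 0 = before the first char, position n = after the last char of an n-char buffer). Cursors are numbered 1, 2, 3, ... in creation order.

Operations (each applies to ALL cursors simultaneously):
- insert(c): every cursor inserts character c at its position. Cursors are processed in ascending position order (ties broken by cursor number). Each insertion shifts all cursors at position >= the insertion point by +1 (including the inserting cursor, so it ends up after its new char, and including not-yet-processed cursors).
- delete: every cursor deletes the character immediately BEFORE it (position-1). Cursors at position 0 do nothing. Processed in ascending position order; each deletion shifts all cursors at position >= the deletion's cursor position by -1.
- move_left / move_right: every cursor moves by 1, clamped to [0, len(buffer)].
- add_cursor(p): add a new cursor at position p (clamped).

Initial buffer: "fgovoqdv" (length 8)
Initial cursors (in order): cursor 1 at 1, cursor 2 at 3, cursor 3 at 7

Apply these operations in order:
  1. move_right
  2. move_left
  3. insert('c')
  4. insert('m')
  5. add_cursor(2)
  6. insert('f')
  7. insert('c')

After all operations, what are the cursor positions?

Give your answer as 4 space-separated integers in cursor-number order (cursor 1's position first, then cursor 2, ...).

Answer: 7 13 21 4

Derivation:
After op 1 (move_right): buffer="fgovoqdv" (len 8), cursors c1@2 c2@4 c3@8, authorship ........
After op 2 (move_left): buffer="fgovoqdv" (len 8), cursors c1@1 c2@3 c3@7, authorship ........
After op 3 (insert('c')): buffer="fcgocvoqdcv" (len 11), cursors c1@2 c2@5 c3@10, authorship .1..2....3.
After op 4 (insert('m')): buffer="fcmgocmvoqdcmv" (len 14), cursors c1@3 c2@7 c3@13, authorship .11..22....33.
After op 5 (add_cursor(2)): buffer="fcmgocmvoqdcmv" (len 14), cursors c4@2 c1@3 c2@7 c3@13, authorship .11..22....33.
After op 6 (insert('f')): buffer="fcfmfgocmfvoqdcmfv" (len 18), cursors c4@3 c1@5 c2@10 c3@17, authorship .1411..222....333.
After op 7 (insert('c')): buffer="fcfcmfcgocmfcvoqdcmfcv" (len 22), cursors c4@4 c1@7 c2@13 c3@21, authorship .144111..2222....3333.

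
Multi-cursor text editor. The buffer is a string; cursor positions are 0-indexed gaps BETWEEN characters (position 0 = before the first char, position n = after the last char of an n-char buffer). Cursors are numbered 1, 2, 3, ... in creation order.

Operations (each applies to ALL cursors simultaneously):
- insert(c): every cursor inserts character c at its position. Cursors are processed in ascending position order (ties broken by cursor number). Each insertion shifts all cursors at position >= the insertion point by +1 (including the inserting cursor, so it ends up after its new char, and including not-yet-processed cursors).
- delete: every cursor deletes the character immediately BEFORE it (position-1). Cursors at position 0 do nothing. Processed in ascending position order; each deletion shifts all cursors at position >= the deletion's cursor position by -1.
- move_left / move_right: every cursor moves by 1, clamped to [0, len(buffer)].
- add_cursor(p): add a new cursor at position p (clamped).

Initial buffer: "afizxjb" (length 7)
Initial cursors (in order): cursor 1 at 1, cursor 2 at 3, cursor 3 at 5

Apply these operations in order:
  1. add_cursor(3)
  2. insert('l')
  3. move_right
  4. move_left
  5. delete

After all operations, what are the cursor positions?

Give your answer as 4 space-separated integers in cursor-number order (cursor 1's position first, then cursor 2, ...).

After op 1 (add_cursor(3)): buffer="afizxjb" (len 7), cursors c1@1 c2@3 c4@3 c3@5, authorship .......
After op 2 (insert('l')): buffer="alfillzxljb" (len 11), cursors c1@2 c2@6 c4@6 c3@9, authorship .1..24..3..
After op 3 (move_right): buffer="alfillzxljb" (len 11), cursors c1@3 c2@7 c4@7 c3@10, authorship .1..24..3..
After op 4 (move_left): buffer="alfillzxljb" (len 11), cursors c1@2 c2@6 c4@6 c3@9, authorship .1..24..3..
After op 5 (delete): buffer="afizxjb" (len 7), cursors c1@1 c2@3 c4@3 c3@5, authorship .......

Answer: 1 3 5 3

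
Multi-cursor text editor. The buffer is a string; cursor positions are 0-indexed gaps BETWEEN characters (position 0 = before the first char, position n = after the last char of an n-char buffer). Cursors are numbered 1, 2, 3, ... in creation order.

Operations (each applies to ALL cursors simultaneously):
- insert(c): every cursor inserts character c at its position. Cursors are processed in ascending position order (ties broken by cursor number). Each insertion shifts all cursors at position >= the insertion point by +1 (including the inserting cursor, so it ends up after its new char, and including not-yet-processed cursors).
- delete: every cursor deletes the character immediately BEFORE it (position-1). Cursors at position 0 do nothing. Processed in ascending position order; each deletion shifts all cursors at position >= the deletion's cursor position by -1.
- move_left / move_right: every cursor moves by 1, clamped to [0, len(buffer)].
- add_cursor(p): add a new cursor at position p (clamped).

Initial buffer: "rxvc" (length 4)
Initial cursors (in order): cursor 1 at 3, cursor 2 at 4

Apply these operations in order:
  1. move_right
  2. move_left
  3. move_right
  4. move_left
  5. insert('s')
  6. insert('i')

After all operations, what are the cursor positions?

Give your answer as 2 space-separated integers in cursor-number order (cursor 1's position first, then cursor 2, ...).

After op 1 (move_right): buffer="rxvc" (len 4), cursors c1@4 c2@4, authorship ....
After op 2 (move_left): buffer="rxvc" (len 4), cursors c1@3 c2@3, authorship ....
After op 3 (move_right): buffer="rxvc" (len 4), cursors c1@4 c2@4, authorship ....
After op 4 (move_left): buffer="rxvc" (len 4), cursors c1@3 c2@3, authorship ....
After op 5 (insert('s')): buffer="rxvssc" (len 6), cursors c1@5 c2@5, authorship ...12.
After op 6 (insert('i')): buffer="rxvssiic" (len 8), cursors c1@7 c2@7, authorship ...1212.

Answer: 7 7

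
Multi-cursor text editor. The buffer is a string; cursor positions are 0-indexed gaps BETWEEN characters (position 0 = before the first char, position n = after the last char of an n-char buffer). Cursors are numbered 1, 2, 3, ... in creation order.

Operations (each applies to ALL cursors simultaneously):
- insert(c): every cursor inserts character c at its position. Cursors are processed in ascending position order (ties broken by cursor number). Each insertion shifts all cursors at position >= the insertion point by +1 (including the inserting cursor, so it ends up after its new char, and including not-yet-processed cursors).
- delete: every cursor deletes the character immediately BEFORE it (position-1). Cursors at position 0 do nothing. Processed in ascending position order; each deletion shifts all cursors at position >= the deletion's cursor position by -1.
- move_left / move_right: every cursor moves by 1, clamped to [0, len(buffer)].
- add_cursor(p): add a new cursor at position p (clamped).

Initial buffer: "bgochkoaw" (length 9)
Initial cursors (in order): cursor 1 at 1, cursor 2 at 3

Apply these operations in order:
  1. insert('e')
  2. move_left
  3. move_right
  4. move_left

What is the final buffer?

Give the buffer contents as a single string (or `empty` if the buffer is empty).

After op 1 (insert('e')): buffer="begoechkoaw" (len 11), cursors c1@2 c2@5, authorship .1..2......
After op 2 (move_left): buffer="begoechkoaw" (len 11), cursors c1@1 c2@4, authorship .1..2......
After op 3 (move_right): buffer="begoechkoaw" (len 11), cursors c1@2 c2@5, authorship .1..2......
After op 4 (move_left): buffer="begoechkoaw" (len 11), cursors c1@1 c2@4, authorship .1..2......

Answer: begoechkoaw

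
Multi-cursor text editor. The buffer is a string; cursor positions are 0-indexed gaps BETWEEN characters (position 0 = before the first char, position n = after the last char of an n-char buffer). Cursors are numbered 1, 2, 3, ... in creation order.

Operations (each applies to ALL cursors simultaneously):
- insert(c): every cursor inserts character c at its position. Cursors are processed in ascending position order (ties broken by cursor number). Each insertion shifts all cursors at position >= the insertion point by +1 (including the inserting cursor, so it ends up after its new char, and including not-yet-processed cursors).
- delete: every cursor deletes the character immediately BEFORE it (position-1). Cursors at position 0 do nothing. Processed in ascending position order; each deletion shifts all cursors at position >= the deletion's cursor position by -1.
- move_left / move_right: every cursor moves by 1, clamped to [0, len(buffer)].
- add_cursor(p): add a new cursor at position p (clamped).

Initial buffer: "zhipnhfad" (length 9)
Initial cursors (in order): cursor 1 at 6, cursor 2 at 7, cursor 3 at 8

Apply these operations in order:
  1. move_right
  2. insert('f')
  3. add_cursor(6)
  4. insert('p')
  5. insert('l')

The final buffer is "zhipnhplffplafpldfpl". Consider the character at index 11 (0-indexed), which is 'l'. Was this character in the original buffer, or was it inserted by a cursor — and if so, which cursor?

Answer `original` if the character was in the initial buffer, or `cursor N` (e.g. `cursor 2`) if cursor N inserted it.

After op 1 (move_right): buffer="zhipnhfad" (len 9), cursors c1@7 c2@8 c3@9, authorship .........
After op 2 (insert('f')): buffer="zhipnhffafdf" (len 12), cursors c1@8 c2@10 c3@12, authorship .......1.2.3
After op 3 (add_cursor(6)): buffer="zhipnhffafdf" (len 12), cursors c4@6 c1@8 c2@10 c3@12, authorship .......1.2.3
After op 4 (insert('p')): buffer="zhipnhpffpafpdfp" (len 16), cursors c4@7 c1@10 c2@13 c3@16, authorship ......4.11.22.33
After op 5 (insert('l')): buffer="zhipnhplffplafpldfpl" (len 20), cursors c4@8 c1@12 c2@16 c3@20, authorship ......44.111.222.333
Authorship (.=original, N=cursor N): . . . . . . 4 4 . 1 1 1 . 2 2 2 . 3 3 3
Index 11: author = 1

Answer: cursor 1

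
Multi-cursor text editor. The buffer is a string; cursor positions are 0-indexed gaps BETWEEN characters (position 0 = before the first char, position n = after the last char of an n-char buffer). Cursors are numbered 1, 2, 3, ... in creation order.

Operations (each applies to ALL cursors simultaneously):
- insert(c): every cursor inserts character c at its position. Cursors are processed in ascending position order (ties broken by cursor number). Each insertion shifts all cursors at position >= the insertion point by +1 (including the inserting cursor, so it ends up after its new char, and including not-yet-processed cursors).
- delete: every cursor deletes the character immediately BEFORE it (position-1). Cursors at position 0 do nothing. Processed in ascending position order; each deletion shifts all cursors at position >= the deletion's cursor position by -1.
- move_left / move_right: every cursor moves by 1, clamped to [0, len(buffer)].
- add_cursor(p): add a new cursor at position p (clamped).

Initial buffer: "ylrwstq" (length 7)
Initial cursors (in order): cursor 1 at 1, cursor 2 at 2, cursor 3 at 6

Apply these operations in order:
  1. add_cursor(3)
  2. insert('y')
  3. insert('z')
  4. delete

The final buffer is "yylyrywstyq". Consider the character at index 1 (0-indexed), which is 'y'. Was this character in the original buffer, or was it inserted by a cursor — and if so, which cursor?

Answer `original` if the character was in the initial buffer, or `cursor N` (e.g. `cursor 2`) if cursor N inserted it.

Answer: cursor 1

Derivation:
After op 1 (add_cursor(3)): buffer="ylrwstq" (len 7), cursors c1@1 c2@2 c4@3 c3@6, authorship .......
After op 2 (insert('y')): buffer="yylyrywstyq" (len 11), cursors c1@2 c2@4 c4@6 c3@10, authorship .1.2.4...3.
After op 3 (insert('z')): buffer="yyzlyzryzwstyzq" (len 15), cursors c1@3 c2@6 c4@9 c3@14, authorship .11.22.44...33.
After op 4 (delete): buffer="yylyrywstyq" (len 11), cursors c1@2 c2@4 c4@6 c3@10, authorship .1.2.4...3.
Authorship (.=original, N=cursor N): . 1 . 2 . 4 . . . 3 .
Index 1: author = 1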